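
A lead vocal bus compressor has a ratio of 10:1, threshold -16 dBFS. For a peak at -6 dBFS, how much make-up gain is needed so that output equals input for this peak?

9 dB

The peak compresses to -16 + 10/10 = -15 dBFS.
To reach -6 dBFS requires -6 − (-15) = 9 dB of make-up.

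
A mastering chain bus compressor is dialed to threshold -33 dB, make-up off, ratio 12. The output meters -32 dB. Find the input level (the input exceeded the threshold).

The compressed level sits -32 − (-33) = 1 dB over threshold.
Undo the ratio: input overshoot = 1 × 12 = 12 dB, giving input = -21 dB.

-21 dB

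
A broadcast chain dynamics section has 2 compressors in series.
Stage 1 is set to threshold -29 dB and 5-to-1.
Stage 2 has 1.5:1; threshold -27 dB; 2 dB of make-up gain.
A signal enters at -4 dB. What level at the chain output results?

-23 dB

Stage 1: -4 dB is 25 dB over -29 dB; at 5:1 that becomes 5 dB over, giving -24 dB.
Stage 2: overshoot 3 dB → 3/1.5 = 2 dB → -25 dB; +2 dB make-up → -23 dB.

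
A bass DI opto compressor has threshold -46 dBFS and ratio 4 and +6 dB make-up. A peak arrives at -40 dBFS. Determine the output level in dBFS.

-38.5 dBFS

-40 dBFS sits 6 dB over threshold.
At 4:1 the overshoot is divided by 4, leaving 1.5 dB above threshold.
Output = -46 + 1.5 = -44.5 dBFS; make-up adds 6 dB, giving -38.5 dBFS.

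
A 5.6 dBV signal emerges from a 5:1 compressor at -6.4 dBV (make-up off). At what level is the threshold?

Let T be the threshold. Output overshoot = (input overshoot)/R, so -6.4 − T = (5.6 − T)/5.
5·(-6.4 − T) = 5.6 − T → 4·T = -32 − 5.6 = -37.6.
T = -37.6/4 = -9.4 dBV.

-9.4 dBV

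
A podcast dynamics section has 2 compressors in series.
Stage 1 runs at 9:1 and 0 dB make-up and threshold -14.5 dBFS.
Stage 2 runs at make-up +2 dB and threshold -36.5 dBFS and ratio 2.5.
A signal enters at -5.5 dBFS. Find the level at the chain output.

Stage 1: -5.5 dBFS is 9 dB over -14.5 dBFS; at 9:1 that becomes 1 dB over, giving -13.5 dBFS.
Stage 2: 23 dB above -36.5 dBFS, reduced 2.5:1 to 9.2 dB above → -27.3 dBFS; +2 dB make-up → -25.3 dBFS.

-25.3 dBFS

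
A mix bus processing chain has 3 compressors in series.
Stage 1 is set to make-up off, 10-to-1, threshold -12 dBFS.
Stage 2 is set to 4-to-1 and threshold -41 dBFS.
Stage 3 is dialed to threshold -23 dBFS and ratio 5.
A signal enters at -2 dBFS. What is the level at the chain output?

-33.5 dBFS

Stage 1: overshoot 10 dB → 10/10 = 1 dB → -11 dBFS.
Stage 2: -11 dBFS is 30 dB over -41 dBFS; at 4:1 that becomes 7.5 dB over, giving -33.5 dBFS.
Stage 3: -33.5 dBFS is at or below the -23 dBFS threshold — no compression; output -33.5 dBFS.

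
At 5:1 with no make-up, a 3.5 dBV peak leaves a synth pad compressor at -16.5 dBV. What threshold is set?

Input is 25 dB above T (since output overshoot × R = input overshoot: (-16.5 − T)·5 = 3.5 − T gives T = -21.5 dBV).
Check: -21.5 + (3.5 − (-21.5))/5 = -21.5 + 5 = -16.5 dBV. ✓

-21.5 dBV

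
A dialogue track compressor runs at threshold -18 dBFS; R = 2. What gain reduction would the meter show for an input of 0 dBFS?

Overshoot = 0 − (-18) = 18 dB.
After 2:1 compression the overshoot becomes 18/2 = 9 dB.
So the signal is attenuated by 18 − 9 = 9 dB.

9 dB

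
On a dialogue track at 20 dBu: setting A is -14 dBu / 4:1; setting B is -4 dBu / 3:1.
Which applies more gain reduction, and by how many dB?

A, by 9.5 dB

A: overshoot 34 dB → output overshoot 8.5 dB → GR 25.5 dB.
B: overshoot 24 dB → output overshoot 8 dB → GR 16 dB.
A reduces 9.5 dB more.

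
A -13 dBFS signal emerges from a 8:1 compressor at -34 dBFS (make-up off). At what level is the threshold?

Input is 24 dB above T (since output overshoot × R = input overshoot: (-34 − T)·8 = -13 − T gives T = -37 dBFS).
Check: -37 + (-13 − (-37))/8 = -37 + 3 = -34 dBFS. ✓

-37 dBFS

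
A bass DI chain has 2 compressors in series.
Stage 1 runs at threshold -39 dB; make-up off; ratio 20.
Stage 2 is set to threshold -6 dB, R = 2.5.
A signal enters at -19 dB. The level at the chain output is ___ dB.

-38 dB

Stage 1: -19 dB is 20 dB over -39 dB; at 20:1 that becomes 1 dB over, giving -38 dB.
Stage 2: -38 dB is at or below the -6 dB threshold — no compression; output -38 dB.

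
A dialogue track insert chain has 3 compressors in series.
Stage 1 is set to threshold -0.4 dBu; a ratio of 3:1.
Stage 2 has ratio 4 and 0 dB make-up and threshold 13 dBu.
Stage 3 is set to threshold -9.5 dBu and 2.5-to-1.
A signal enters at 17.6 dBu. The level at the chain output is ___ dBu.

Stage 1: 17.6 dBu is 18 dB over -0.4 dBu; at 3:1 that becomes 6 dB over, giving 5.6 dBu.
Stage 2: 5.6 dBu ≤ 13 dBu, so stage 2 doesn't engage; output 5.6 dBu.
Stage 3: overshoot 15.1 dB → 15.1/2.5 = 6.04 dB → -3.46 dBu.

-3.46 dBu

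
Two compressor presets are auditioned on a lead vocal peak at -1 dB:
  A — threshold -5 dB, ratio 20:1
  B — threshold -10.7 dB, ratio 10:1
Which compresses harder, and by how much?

A: overshoot 4 dB → output overshoot 0.2 dB → GR 3.8 dB.
B: overshoot 9.7 dB → output overshoot 0.97 dB → GR 8.73 dB.
B reduces 4.93 dB more.

B, by 4.93 dB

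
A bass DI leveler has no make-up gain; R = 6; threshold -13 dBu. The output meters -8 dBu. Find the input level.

17 dBu

That's 5 dB above the -13 dBu threshold.
Input overshoot = R × output overshoot = 30 dB → input = -13 + 30 = 17 dBu.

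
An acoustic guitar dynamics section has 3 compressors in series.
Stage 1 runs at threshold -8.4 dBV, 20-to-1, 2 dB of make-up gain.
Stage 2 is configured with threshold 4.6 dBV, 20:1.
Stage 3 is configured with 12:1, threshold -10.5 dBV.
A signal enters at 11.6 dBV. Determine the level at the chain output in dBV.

-10.075 dBV

Stage 1: 20 dB above -8.4 dBV, reduced 20:1 to 1 dB above → -7.4 dBV; +2 dB make-up → -5.4 dBV.
Stage 2: -5.4 dBV ≤ 4.6 dBV, so stage 2 doesn't engage; output -5.4 dBV.
Stage 3: overshoot 5.1 dB → 5.1/12 = 0.425 dB → -10.075 dBV.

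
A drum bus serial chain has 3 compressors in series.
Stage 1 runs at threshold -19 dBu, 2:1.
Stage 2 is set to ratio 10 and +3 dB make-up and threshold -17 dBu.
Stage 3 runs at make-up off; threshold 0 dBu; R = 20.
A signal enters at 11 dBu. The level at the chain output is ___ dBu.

Stage 1: 30 dB above -19 dBu, reduced 2:1 to 15 dB above → -4 dBu.
Stage 2: overshoot 13 dB → 13/10 = 1.3 dB → -15.7 dBu; +3 dB make-up → -12.7 dBu.
Stage 3: -12.7 dBu ≤ 0 dBu, so stage 3 doesn't engage; output -12.7 dBu.

-12.7 dBu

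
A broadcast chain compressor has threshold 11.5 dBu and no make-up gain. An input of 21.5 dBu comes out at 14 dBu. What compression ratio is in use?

Input overshoot = 21.5 − 11.5 = 10 dB; output overshoot = 14 − 11.5 = 2.5 dB.
Ratio = 10 / 2.5 = 4.

4:1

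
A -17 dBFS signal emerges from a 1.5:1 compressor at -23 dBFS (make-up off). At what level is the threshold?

Input is 18 dB above T (since output overshoot × R = input overshoot: (-23 − T)·1.5 = -17 − T gives T = -35 dBFS).
Check: -35 + (-17 − (-35))/1.5 = -35 + 12 = -23 dBFS. ✓

-35 dBFS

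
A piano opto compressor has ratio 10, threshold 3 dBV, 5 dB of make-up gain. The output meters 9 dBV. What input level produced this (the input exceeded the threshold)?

Before make-up, the level was 9 − 5 = 4 dBV.
That's 1 dB above the 3 dBV threshold.
Input overshoot = R × output overshoot = 10 dB → input = 3 + 10 = 13 dBV.

13 dBV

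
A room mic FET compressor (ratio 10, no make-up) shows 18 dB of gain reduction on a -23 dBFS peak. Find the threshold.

-43 dBFS

Gain reduction = -23 − (-41) = 18 dB; output overshoot = GR / (R − 1) = 18 / 9 = 2 dB.
Threshold = output − output overshoot = -41 − 2 = -43 dBFS.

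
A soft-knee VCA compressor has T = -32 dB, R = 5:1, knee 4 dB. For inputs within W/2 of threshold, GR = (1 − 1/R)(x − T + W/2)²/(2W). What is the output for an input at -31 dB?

-31.9 dB

x − T + W/2 = -31 − (-32) + 2 = 3.
GR = (1 − 1/5) × 3² / 8 = 0.8 × 9 / 8 = 0.9 dB.
Output = -31 − 0.9 = -31.9 dB.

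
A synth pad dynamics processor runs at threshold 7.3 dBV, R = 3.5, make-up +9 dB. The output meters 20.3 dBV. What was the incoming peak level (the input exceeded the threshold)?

21.3 dBV

Remove make-up: 20.3 − 9 = 11.3 dBV.
That's 4 dB above the 7.3 dBV threshold.
Input overshoot = R × output overshoot = 14 dB → input = 7.3 + 14 = 21.3 dBV.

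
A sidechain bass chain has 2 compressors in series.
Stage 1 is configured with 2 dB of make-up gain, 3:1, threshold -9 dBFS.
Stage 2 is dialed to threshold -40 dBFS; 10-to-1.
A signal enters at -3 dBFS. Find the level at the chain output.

Stage 1: 6 dB above -9 dBFS, reduced 3:1 to 2 dB above → -7 dBFS; +2 dB make-up → -5 dBFS.
Stage 2: overshoot 35 dB → 35/10 = 3.5 dB → -36.5 dBFS.

-36.5 dBFS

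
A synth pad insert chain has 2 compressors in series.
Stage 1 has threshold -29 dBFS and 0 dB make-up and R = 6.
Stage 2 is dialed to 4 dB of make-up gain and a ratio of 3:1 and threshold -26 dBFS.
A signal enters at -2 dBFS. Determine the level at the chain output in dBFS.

-21.5 dBFS

Stage 1: -2 dBFS is 27 dB over -29 dBFS; at 6:1 that becomes 4.5 dB over, giving -24.5 dBFS.
Stage 2: 1.5 dB above -26 dBFS, reduced 3:1 to 0.5 dB above → -25.5 dBFS; +4 dB make-up → -21.5 dBFS.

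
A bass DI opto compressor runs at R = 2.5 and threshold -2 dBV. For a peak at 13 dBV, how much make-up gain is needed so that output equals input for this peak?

9 dB

The peak compresses to -2 + 15/2.5 = 4 dBV.
To reach 13 dBV requires 13 − 4 = 9 dB of make-up.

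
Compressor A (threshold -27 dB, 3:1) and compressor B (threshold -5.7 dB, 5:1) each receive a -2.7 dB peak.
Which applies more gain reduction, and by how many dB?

A, by 13.8 dB

A: overshoot 24.3 dB → output overshoot 8.1 dB → GR 16.2 dB.
B: overshoot 3 dB → output overshoot 0.6 dB → GR 2.4 dB.
Difference: 13.8 dB in favour of A.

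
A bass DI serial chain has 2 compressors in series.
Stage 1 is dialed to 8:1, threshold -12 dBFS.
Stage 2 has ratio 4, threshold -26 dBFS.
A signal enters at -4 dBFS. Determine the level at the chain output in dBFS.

-22.25 dBFS

Stage 1: overshoot 8 dB → 8/8 = 1 dB → -11 dBFS.
Stage 2: -11 dBFS is 15 dB over -26 dBFS; at 4:1 that becomes 3.75 dB over, giving -22.25 dBFS.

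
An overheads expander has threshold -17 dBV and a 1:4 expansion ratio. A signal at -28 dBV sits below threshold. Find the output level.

Undershoot = (-17) − (-28) = 11 dB.
At 1:4, that expands to 44 dB under threshold.
Output = -17 − 44 = -61 dBV.

-61 dBV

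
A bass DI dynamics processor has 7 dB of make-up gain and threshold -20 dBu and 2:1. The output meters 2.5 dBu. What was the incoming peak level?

11 dBu

Stripping the +7 dB make-up gives -4.5 dBu at the gain stage.
The compressed level sits -4.5 − (-20) = 15.5 dB over threshold.
Before 2:1 compression the overshoot was 15.5 × 2 = 31 dB, so input = -20 + 31 = 11 dBu.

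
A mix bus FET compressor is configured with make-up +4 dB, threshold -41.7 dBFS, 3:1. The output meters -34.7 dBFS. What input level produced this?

Stripping the +4 dB make-up gives -38.7 dBFS at the gain stage.
That's 3 dB above the -41.7 dBFS threshold.
Input overshoot = R × output overshoot = 9 dB → input = -41.7 + 9 = -32.7 dBFS.

-32.7 dBFS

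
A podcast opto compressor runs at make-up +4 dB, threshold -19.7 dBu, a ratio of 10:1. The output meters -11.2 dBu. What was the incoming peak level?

25.3 dBu

Stripping the +4 dB make-up gives -15.2 dBu at the gain stage.
Post-compression overshoot = -15.2 − (-19.7) = 4.5 dB.
Undo the ratio: input overshoot = 4.5 × 10 = 45 dB, giving input = 25.3 dBu.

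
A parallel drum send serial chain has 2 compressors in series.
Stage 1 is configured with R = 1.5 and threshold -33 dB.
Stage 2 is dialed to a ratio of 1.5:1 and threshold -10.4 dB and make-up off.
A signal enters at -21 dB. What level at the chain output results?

Stage 1: 12 dB above -33 dB, reduced 1.5:1 to 8 dB above → -25 dB.
Stage 2: -25 dB is at or below the -10.4 dB threshold — no compression; output -25 dB.

-25 dB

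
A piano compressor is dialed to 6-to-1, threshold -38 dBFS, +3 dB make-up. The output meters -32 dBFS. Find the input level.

Stripping the +3 dB make-up gives -35 dBFS at the gain stage.
Post-compression overshoot = -35 − (-38) = 3 dB.
Undo the ratio: input overshoot = 3 × 6 = 18 dB, giving input = -20 dBFS.

-20 dBFS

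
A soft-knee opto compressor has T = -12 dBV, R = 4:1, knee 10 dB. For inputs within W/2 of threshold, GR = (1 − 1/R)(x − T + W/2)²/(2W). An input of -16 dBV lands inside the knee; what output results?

x − T + W/2 = -16 − (-12) + 5 = 1.
GR = (1 − 1/4) × 1² / 20 = 0.75 × 1 / 20 = 0.0375 dB.
Output = -16 − 0.0375 = -16.0375 dBV.

-16.0375 dBV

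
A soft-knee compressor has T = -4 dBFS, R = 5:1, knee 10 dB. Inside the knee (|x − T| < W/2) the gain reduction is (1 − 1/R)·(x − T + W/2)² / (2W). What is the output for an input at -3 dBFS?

-4.44 dBFS

x − T + W/2 = -3 − (-4) + 5 = 6.
GR = (1 − 1/5) × 6² / 20 = 0.8 × 36 / 20 = 1.44 dB.
Output = -3 − 1.44 = -4.44 dBFS.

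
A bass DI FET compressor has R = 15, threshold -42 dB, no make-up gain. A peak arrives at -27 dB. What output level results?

-41 dB

The input is 15 dB above the -42 dB threshold.
15:1 compression reduces that to 15/15 = 1 dB over.
That puts the output at -41 dB.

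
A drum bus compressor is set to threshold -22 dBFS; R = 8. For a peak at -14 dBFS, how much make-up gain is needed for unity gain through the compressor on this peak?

Without make-up, output = threshold + overshoot/8 = -22 + 1 = -21 dBFS.
Gap to target: 7 dB.

7 dB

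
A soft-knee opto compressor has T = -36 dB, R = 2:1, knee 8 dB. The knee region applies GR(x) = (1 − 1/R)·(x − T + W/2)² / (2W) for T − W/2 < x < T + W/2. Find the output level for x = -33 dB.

-34.53125 dB

x − T + W/2 = -33 − (-36) + 4 = 7.
GR = (1 − 1/2) × 7² / 16 = 0.5 × 49 / 16 = 1.53125 dB.
Output = -33 − 1.53125 = -34.53125 dB.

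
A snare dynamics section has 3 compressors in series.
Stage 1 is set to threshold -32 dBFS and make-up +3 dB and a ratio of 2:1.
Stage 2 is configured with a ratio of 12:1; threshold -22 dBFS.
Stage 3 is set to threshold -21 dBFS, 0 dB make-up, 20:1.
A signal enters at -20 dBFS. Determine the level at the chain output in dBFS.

-23 dBFS

Stage 1: 12 dB above -32 dBFS, reduced 2:1 to 6 dB above → -26 dBFS; +3 dB make-up → -23 dBFS.
Stage 2: -23 dBFS is at or below the -22 dBFS threshold — no compression; output -23 dBFS.
Stage 3: -23 dBFS is at or below the -21 dBFS threshold — no compression; output -23 dBFS.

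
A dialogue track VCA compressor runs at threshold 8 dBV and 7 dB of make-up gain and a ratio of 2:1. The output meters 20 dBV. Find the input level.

Remove make-up: 20 − 7 = 13 dBV.
That's 5 dB above the 8 dBV threshold.
Undo the ratio: input overshoot = 5 × 2 = 10 dB, giving input = 18 dBV.

18 dBV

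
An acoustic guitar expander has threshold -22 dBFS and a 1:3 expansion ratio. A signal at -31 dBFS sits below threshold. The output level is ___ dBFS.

Below threshold, a 1:3 expander applies gain = (3−1)×(T − x) of attenuation.
(3−1) × 9 = 18 dB, so output = -31 − 18 = -49 dBFS.

-49 dBFS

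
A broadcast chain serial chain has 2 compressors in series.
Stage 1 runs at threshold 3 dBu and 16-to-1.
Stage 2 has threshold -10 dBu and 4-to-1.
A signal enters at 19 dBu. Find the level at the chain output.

Stage 1: 19 dBu is 16 dB over 3 dBu; at 16:1 that becomes 1 dB over, giving 4 dBu.
Stage 2: 14 dB above -10 dBu, reduced 4:1 to 3.5 dB above → -6.5 dBu.

-6.5 dBu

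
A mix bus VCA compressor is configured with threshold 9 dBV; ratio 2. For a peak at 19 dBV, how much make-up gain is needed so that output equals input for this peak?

5 dB

Overshoot 10 dB → 10/2 = 5 dB after compression, so the compressed level is 9 + 5 = 14 dBV.
Make-up = target − compressed = 19 − 14 = 5 dB.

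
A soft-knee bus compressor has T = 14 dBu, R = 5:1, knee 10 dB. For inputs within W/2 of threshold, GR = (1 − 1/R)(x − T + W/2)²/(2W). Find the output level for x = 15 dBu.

x − T + W/2 = 15 − 14 + 5 = 6.
GR = (1 − 1/5) × 6² / 20 = 0.8 × 36 / 20 = 1.44 dB.
Output = 15 − 1.44 = 13.56 dBu.

13.56 dBu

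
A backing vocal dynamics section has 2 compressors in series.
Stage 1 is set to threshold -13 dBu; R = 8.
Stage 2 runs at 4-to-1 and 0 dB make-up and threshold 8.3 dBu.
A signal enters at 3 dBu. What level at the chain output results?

Stage 1: 16 dB above -13 dBu, reduced 8:1 to 2 dB above → -11 dBu.
Stage 2: -11 dBu ≤ 8.3 dBu, so stage 2 doesn't engage; output -11 dBu.

-11 dBu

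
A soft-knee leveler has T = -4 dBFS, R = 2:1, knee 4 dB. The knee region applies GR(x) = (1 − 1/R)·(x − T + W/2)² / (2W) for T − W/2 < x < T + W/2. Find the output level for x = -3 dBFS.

x − T + W/2 = -3 − (-4) + 2 = 3.
GR = (1 − 1/2) × 3² / 8 = 0.5 × 9 / 8 = 0.5625 dB.
Output = -3 − 0.5625 = -3.5625 dBFS.

-3.5625 dBFS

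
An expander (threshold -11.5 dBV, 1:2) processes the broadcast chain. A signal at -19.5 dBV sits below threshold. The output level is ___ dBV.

-27.5 dBV

Undershoot = (-11.5) − (-19.5) = 8 dB.
At 1:2, that expands to 16 dB under threshold.
Output = -11.5 − 16 = -27.5 dBV.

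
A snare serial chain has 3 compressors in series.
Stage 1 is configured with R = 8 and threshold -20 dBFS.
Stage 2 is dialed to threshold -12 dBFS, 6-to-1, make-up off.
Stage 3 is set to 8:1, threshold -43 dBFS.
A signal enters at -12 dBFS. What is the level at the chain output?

-40 dBFS

Stage 1: overshoot 8 dB → 8/8 = 1 dB → -19 dBFS.
Stage 2: below threshold (-19 ≤ -12); passes unchanged; output -19 dBFS.
Stage 3: overshoot 24 dB → 24/8 = 3 dB → -40 dBFS.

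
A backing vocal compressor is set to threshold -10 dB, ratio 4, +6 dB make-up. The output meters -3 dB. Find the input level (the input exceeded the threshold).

-6 dB

Remove make-up: -3 − 6 = -9 dB.
Post-compression overshoot = -9 − (-10) = 1 dB.
Undo the ratio: input overshoot = 1 × 4 = 4 dB, giving input = -6 dB.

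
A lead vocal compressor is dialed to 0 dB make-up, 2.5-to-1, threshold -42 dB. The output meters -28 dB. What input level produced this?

-7 dB

Post-compression overshoot = -28 − (-42) = 14 dB.
Before 2.5:1 compression the overshoot was 14 × 2.5 = 35 dB, so input = -42 + 35 = -7 dB.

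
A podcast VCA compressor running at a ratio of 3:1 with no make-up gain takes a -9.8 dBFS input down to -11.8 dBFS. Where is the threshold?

-12.8 dBFS

Input is 3 dB above T (since output overshoot × R = input overshoot: (-11.8 − T)·3 = -9.8 − T gives T = -12.8 dBFS).
Check: -12.8 + (-9.8 − (-12.8))/3 = -12.8 + 1 = -11.8 dBFS. ✓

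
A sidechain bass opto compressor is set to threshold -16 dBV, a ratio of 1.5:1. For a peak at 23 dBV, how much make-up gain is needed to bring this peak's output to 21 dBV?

Without make-up, output = threshold + overshoot/1.5 = -16 + 26 = 10 dBV.
Gap to target: 11 dB.

11 dB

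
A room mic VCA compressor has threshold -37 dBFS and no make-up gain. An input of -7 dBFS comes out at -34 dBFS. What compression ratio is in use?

Input overshoot = -7 − (-37) = 30 dB; output overshoot = -34 − (-37) = 3 dB.
Ratio = 30 / 3 = 10.

10:1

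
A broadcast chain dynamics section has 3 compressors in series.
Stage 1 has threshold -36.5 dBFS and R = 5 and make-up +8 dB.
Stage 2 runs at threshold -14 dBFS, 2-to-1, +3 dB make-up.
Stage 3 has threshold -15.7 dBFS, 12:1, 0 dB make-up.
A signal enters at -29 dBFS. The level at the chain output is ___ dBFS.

-24 dBFS

Stage 1: 7.5 dB above -36.5 dBFS, reduced 5:1 to 1.5 dB above → -35 dBFS; +8 dB make-up → -27 dBFS.
Stage 2: below threshold (-27 ≤ -14); passes unchanged; make-up brings it to -24 dBFS.
Stage 3: below threshold (-24 ≤ -15.7); passes unchanged; output -24 dBFS.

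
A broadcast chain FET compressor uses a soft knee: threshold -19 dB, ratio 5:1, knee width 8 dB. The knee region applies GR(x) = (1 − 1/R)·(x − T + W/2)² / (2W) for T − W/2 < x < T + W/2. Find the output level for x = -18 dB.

x − T + W/2 = -18 − (-19) + 4 = 5.
GR = (1 − 1/5) × 5² / 16 = 0.8 × 25 / 16 = 1.25 dB.
Output = -18 − 1.25 = -19.25 dB.

-19.25 dB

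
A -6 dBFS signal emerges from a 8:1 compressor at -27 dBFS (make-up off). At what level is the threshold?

Gain reduction = -6 − (-27) = 21 dB; output overshoot = GR / (R − 1) = 21 / 7 = 3 dB.
Threshold = output − output overshoot = -27 − 3 = -30 dBFS.

-30 dBFS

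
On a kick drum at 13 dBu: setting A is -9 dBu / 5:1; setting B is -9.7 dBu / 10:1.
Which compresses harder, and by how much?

A: GR = 22 − 22/5 = 17.6 dB.
B: GR = 22.7 − 22.7/10 = 20.43 dB.
Difference: 2.83 dB in favour of B.

B, by 2.83 dB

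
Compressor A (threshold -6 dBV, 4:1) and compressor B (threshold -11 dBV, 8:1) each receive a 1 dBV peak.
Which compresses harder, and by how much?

B, by 5.25 dB

A: 7 dB over, compressed to 1.75 dB over, so 5.25 dB of GR.
B: 12 dB over, compressed to 1.5 dB over, so 10.5 dB of GR.
B applies 5.25 dB more gain reduction.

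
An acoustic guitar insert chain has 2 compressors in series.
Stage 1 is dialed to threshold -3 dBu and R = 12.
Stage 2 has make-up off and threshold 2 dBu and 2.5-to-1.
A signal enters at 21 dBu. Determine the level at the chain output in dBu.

Stage 1: overshoot 24 dB → 24/12 = 2 dB → -1 dBu.
Stage 2: -1 dBu is at or below the 2 dBu threshold — no compression; output -1 dBu.

-1 dBu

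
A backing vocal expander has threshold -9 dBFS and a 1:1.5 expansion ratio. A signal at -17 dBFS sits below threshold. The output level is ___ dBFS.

-21 dBFS

Below threshold, a 1:1.5 expander applies gain = (1.5−1)×(T − x) of attenuation.
(1.5−1) × 8 = 4 dB, so output = -17 − 4 = -21 dBFS.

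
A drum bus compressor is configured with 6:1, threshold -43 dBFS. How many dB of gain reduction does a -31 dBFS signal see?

The signal is 12 dB above threshold.
A 6:1 ratio leaves 2 dB of that excess.
Gain reduction = 12 − 2 = 10 dB.

10 dB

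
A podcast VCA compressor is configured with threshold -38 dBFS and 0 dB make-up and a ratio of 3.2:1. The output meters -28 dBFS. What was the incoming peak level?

That's 10 dB above the -38 dBFS threshold.
Input overshoot = R × output overshoot = 32 dB → input = -38 + 32 = -6 dBFS.

-6 dBFS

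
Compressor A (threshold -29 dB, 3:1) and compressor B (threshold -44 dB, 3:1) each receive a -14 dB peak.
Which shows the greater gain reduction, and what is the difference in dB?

A: GR = 15 − 15/3 = 10 dB.
B: GR = 30 − 30/3 = 20 dB.
B reduces 10 dB more.

B, by 10 dB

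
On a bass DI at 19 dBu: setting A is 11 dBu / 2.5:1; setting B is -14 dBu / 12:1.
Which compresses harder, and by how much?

B, by 25.45 dB

A: 8 dB over, compressed to 3.2 dB over, so 4.8 dB of GR.
B: 33 dB over, compressed to 2.75 dB over, so 30.25 dB of GR.
B reduces 25.45 dB more.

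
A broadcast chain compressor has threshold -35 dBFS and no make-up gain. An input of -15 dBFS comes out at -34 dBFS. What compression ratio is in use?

Input overshoot = -15 − (-35) = 20 dB; output overshoot = -34 − (-35) = 1 dB.
Ratio = 20 / 1 = 20.

20:1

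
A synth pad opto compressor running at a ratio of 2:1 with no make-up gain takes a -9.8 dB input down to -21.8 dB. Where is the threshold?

Gain reduction = -9.8 − (-21.8) = 12 dB; output overshoot = GR / (R − 1) = 12 / 1 = 12 dB.
Threshold = output − output overshoot = -21.8 − 12 = -33.8 dB.

-33.8 dB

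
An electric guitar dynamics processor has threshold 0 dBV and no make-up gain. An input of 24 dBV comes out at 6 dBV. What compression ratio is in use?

Input overshoot = 24 − 0 = 24 dB; output overshoot = 6 − 0 = 6 dB.
Ratio = 24 / 6 = 4.

4:1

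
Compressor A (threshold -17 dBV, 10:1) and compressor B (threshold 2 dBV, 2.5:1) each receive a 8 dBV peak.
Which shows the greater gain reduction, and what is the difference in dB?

A: 25 dB over, compressed to 2.5 dB over, so 22.5 dB of GR.
B: 6 dB over, compressed to 2.4 dB over, so 3.6 dB of GR.
Difference: 18.9 dB in favour of A.

A, by 18.9 dB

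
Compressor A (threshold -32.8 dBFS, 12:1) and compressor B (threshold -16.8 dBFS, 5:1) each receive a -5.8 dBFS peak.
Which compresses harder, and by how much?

A, by 15.95 dB

A: GR = 27 − 27/12 = 24.75 dB.
B: GR = 11 − 11/5 = 8.8 dB.
A reduces 15.95 dB more.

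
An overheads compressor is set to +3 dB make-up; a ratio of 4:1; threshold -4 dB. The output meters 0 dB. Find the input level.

Stripping the +3 dB make-up gives -3 dB at the gain stage.
Post-compression overshoot = -3 − (-4) = 1 dB.
Before 4:1 compression the overshoot was 1 × 4 = 4 dB, so input = -4 + 4 = 0 dB.

0 dB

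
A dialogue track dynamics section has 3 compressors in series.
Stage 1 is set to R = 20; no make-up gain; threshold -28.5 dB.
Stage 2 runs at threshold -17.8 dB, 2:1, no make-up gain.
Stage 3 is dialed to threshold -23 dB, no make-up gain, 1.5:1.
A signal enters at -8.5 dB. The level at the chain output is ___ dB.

Stage 1: 20 dB above -28.5 dB, reduced 20:1 to 1 dB above → -27.5 dB.
Stage 2: -27.5 dB ≤ -17.8 dB, so stage 2 doesn't engage; output -27.5 dB.
Stage 3: below threshold (-27.5 ≤ -23); passes unchanged; output -27.5 dB.

-27.5 dB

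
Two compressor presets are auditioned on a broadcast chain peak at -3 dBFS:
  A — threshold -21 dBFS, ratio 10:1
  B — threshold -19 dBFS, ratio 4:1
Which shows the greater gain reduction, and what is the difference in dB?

A, by 4.2 dB

A: overshoot 18 dB → output overshoot 1.8 dB → GR 16.2 dB.
B: overshoot 16 dB → output overshoot 4 dB → GR 12 dB.
A reduces 4.2 dB more.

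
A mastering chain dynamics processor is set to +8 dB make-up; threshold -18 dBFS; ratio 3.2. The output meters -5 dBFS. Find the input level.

Stripping the +8 dB make-up gives -13 dBFS at the gain stage.
Post-compression overshoot = -13 − (-18) = 5 dB.
Input overshoot = R × output overshoot = 16 dB → input = -18 + 16 = -2 dBFS.

-2 dBFS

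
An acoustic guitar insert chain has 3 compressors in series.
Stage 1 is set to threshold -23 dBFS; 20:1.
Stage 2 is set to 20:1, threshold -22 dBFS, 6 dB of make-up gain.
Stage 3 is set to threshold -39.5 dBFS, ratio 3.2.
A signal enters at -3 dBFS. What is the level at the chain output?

-32.15625 dBFS

Stage 1: overshoot 20 dB → 20/20 = 1 dB → -22 dBFS.
Stage 2: -22 dBFS is at or below the -22 dBFS threshold — no compression; make-up brings it to -16 dBFS.
Stage 3: 23.5 dB above -39.5 dBFS, reduced 3.2:1 to 7.34375 dB above → -32.15625 dBFS.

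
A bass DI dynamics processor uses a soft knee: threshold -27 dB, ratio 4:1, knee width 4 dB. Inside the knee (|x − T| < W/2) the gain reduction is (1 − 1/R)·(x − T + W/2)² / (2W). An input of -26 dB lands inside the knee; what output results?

-26.84375 dB

x − T + W/2 = -26 − (-27) + 2 = 3.
GR = (1 − 1/4) × 3² / 8 = 0.75 × 9 / 8 = 0.84375 dB.
Output = -26 − 0.84375 = -26.84375 dB.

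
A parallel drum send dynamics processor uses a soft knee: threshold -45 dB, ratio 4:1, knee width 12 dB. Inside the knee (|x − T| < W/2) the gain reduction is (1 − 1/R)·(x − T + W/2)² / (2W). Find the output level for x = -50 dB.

x − T + W/2 = -50 − (-45) + 6 = 1.
GR = (1 − 1/4) × 1² / 24 = 0.75 × 1 / 24 = 0.03125 dB.
Output = -50 − 0.03125 = -50.03125 dB.

-50.03125 dB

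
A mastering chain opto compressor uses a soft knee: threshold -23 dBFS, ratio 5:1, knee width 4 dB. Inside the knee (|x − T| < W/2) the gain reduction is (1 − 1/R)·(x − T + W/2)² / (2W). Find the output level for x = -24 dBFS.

-24.1 dBFS

x − T + W/2 = -24 − (-23) + 2 = 1.
GR = (1 − 1/5) × 1² / 8 = 0.8 × 1 / 8 = 0.1 dB.
Output = -24 − 0.1 = -24.1 dBFS.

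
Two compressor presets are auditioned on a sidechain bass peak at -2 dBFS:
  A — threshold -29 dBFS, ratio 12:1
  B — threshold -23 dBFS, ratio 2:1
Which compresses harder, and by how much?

A: 27 dB over, compressed to 2.25 dB over, so 24.75 dB of GR.
B: 21 dB over, compressed to 10.5 dB over, so 10.5 dB of GR.
A reduces 14.25 dB more.

A, by 14.25 dB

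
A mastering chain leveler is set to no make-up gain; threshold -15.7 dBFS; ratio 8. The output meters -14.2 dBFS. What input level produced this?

-3.7 dBFS

Post-compression overshoot = -14.2 − (-15.7) = 1.5 dB.
Undo the ratio: input overshoot = 1.5 × 8 = 12 dB, giving input = -3.7 dBFS.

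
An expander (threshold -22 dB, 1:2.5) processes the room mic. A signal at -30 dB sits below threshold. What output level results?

-42 dB

The input is 8 dB below the -22 dB threshold.
A 1:2.5 expander multiplies undershoot by 2.5: 8 × 2.5 = 20 dB below threshold.
Output = -22 − 20 = -42 dB.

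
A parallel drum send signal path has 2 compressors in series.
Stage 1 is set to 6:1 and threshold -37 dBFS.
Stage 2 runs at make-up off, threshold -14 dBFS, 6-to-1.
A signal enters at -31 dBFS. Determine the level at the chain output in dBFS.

-36 dBFS

Stage 1: 6 dB above -37 dBFS, reduced 6:1 to 1 dB above → -36 dBFS.
Stage 2: -36 dBFS is at or below the -14 dBFS threshold — no compression; output -36 dBFS.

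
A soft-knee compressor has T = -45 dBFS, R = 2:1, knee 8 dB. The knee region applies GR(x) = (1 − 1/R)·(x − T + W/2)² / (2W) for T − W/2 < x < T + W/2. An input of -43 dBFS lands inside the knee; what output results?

x − T + W/2 = -43 − (-45) + 4 = 6.
GR = (1 − 1/2) × 6² / 16 = 0.5 × 36 / 16 = 1.125 dB.
Output = -43 − 1.125 = -44.125 dBFS.

-44.125 dBFS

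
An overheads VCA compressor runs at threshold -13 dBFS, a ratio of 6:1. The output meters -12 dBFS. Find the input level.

-7 dBFS

Post-compression overshoot = -12 − (-13) = 1 dB.
Undo the ratio: input overshoot = 1 × 6 = 6 dB, giving input = -7 dBFS.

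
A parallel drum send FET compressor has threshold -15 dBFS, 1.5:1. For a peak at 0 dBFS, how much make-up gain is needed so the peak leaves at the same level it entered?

5 dB

Without make-up, output = threshold + overshoot/1.5 = -15 + 10 = -5 dBFS.
Gap to target: 5 dB.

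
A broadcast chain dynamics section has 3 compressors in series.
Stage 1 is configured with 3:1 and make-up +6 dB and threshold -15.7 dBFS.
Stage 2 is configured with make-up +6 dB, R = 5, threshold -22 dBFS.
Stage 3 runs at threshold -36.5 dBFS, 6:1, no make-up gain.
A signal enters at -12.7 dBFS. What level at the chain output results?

Stage 1: 3 dB above -15.7 dBFS, reduced 3:1 to 1 dB above → -14.7 dBFS; +6 dB make-up → -8.7 dBFS.
Stage 2: -8.7 dBFS is 13.3 dB over -22 dBFS; at 5:1 that becomes 2.66 dB over, giving -19.34 dBFS; +6 dB make-up → -13.34 dBFS.
Stage 3: -13.34 dBFS is 23.16 dB over -36.5 dBFS; at 6:1 that becomes 3.86 dB over, giving -32.64 dBFS.

-32.64 dBFS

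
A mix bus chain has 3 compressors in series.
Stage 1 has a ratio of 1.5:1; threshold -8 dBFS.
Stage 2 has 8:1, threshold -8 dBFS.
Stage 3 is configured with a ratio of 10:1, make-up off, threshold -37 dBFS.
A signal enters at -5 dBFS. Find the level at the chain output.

-34.075 dBFS

Stage 1: -5 dBFS is 3 dB over -8 dBFS; at 1.5:1 that becomes 2 dB over, giving -6 dBFS.
Stage 2: -6 dBFS is 2 dB over -8 dBFS; at 8:1 that becomes 0.25 dB over, giving -7.75 dBFS.
Stage 3: -7.75 dBFS is 29.25 dB over -37 dBFS; at 10:1 that becomes 2.925 dB over, giving -34.075 dBFS.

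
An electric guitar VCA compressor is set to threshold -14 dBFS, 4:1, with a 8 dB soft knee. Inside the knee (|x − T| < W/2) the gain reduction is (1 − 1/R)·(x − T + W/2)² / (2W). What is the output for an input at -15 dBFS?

x − T + W/2 = -15 − (-14) + 4 = 3.
GR = (1 − 1/4) × 3² / 16 = 0.75 × 9 / 16 = 0.421875 dB.
Output = -15 − 0.421875 = -15.421875 dBFS.

-15.421875 dBFS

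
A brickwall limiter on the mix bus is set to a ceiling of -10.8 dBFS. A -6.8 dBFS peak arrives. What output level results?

The limiter clamps the peak to its -10.8 dBFS ceiling.

-10.8 dBFS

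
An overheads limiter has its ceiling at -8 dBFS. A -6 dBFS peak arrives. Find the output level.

-8 dBFS

At ∞:1, everything above -8 dBFS is held at the ceiling.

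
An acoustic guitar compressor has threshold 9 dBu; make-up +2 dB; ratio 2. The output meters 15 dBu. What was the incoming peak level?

Before make-up, the level was 15 − 2 = 13 dBu.
That's 4 dB above the 9 dBu threshold.
Before 2:1 compression the overshoot was 4 × 2 = 8 dB, so input = 9 + 8 = 17 dBu.

17 dBu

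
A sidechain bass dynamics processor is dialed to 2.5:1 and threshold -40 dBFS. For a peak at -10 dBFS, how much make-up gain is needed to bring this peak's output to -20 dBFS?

Overshoot 30 dB → 30/2.5 = 12 dB after compression, so the compressed level is -40 + 12 = -28 dBFS.
Make-up = target − compressed = -20 − (-28) = 8 dB.

8 dB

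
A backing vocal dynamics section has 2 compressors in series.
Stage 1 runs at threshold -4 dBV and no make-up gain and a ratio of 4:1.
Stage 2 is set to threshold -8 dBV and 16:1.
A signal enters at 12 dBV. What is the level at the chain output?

-7.5 dBV

Stage 1: overshoot 16 dB → 16/4 = 4 dB → 0 dBV.
Stage 2: 8 dB above -8 dBV, reduced 16:1 to 0.5 dB above → -7.5 dBV.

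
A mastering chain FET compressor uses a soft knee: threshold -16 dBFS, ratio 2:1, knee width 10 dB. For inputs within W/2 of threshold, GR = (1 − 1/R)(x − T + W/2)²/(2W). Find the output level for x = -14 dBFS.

x − T + W/2 = -14 − (-16) + 5 = 7.
GR = (1 − 1/2) × 7² / 20 = 0.5 × 49 / 20 = 1.225 dB.
Output = -14 − 1.225 = -15.225 dBFS.

-15.225 dBFS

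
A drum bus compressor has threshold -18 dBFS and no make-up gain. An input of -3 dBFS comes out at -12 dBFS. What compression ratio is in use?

2.5:1

Input overshoot = -3 − (-18) = 15 dB; output overshoot = -12 − (-18) = 6 dB.
Ratio = 15 / 6 = 2.5.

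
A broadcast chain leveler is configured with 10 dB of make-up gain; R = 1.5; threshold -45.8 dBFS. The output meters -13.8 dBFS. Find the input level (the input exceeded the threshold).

-12.8 dBFS

Stripping the +10 dB make-up gives -23.8 dBFS at the gain stage.
That's 22 dB above the -45.8 dBFS threshold.
Before 1.5:1 compression the overshoot was 22 × 1.5 = 33 dB, so input = -45.8 + 33 = -12.8 dBFS.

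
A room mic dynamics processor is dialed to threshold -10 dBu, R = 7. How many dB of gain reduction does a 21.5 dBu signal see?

21.5 dBu exceeds the threshold by 31.5 dB.
At 7:1, output sits 31.5/7 = 4.5 dB above threshold.
So the signal is attenuated by 31.5 − 4.5 = 27 dB.

27 dB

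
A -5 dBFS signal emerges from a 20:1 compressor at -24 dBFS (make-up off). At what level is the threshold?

Gain reduction = -5 − (-24) = 19 dB; output overshoot = GR / (R − 1) = 19 / 19 = 1 dB.
Threshold = output − output overshoot = -24 − 1 = -25 dBFS.

-25 dBFS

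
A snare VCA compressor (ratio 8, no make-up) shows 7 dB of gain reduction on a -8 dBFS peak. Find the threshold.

-16 dBFS

Gain reduction = -8 − (-15) = 7 dB; output overshoot = GR / (R − 1) = 7 / 7 = 1 dB.
Threshold = output − output overshoot = -15 − 1 = -16 dBFS.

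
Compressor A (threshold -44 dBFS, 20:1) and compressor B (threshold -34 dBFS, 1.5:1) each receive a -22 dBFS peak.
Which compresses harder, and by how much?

A, by 16.9 dB

A: 22 dB over, compressed to 1.1 dB over, so 20.9 dB of GR.
B: 12 dB over, compressed to 8 dB over, so 4 dB of GR.
A reduces 16.9 dB more.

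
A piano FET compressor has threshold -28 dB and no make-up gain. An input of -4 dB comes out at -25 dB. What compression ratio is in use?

8:1

Input overshoot = -4 − (-28) = 24 dB; output overshoot = -25 − (-28) = 3 dB.
Ratio = 24 / 3 = 8.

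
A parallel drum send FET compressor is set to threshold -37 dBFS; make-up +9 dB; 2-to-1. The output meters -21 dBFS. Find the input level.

-23 dBFS

Remove make-up: -21 − 9 = -30 dBFS.
Post-compression overshoot = -30 − (-37) = 7 dB.
Input overshoot = R × output overshoot = 14 dB → input = -37 + 14 = -23 dBFS.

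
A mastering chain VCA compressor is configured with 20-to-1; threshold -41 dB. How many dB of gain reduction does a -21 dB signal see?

-21 dB exceeds the threshold by 20 dB.
At 20:1, output sits 20/20 = 1 dB above threshold.
So the signal is attenuated by 20 − 1 = 19 dB.

19 dB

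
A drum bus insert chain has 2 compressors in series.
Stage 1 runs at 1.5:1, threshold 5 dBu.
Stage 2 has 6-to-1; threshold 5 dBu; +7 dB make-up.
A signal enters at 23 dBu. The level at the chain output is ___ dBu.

Stage 1: 18 dB above 5 dBu, reduced 1.5:1 to 12 dB above → 17 dBu.
Stage 2: 12 dB above 5 dBu, reduced 6:1 to 2 dB above → 7 dBu; +7 dB make-up → 14 dBu.

14 dBu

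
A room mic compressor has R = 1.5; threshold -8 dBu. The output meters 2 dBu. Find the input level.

Post-compression overshoot = 2 − (-8) = 10 dB.
Undo the ratio: input overshoot = 10 × 1.5 = 15 dB, giving input = 7 dBu.

7 dBu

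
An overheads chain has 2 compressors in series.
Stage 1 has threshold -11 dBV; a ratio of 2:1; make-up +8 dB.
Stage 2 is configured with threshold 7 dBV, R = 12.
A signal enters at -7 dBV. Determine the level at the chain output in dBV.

Stage 1: -7 dBV is 4 dB over -11 dBV; at 2:1 that becomes 2 dB over, giving -9 dBV; +8 dB make-up → -1 dBV.
Stage 2: -1 dBV is at or below the 7 dBV threshold — no compression; output -1 dBV.

-1 dBV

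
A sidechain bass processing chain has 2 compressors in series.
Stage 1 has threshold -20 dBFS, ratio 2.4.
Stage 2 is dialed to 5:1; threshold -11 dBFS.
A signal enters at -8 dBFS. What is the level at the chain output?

Stage 1: -8 dBFS is 12 dB over -20 dBFS; at 2.4:1 that becomes 5 dB over, giving -15 dBFS.
Stage 2: -15 dBFS ≤ -11 dBFS, so stage 2 doesn't engage; output -15 dBFS.

-15 dBFS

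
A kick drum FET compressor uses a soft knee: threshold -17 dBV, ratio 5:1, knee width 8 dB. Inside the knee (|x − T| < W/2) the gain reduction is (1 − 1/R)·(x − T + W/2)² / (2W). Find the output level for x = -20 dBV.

x − T + W/2 = -20 − (-17) + 4 = 1.
GR = (1 − 1/5) × 1² / 16 = 0.8 × 1 / 16 = 0.05 dB.
Output = -20 − 0.05 = -20.05 dBV.

-20.05 dBV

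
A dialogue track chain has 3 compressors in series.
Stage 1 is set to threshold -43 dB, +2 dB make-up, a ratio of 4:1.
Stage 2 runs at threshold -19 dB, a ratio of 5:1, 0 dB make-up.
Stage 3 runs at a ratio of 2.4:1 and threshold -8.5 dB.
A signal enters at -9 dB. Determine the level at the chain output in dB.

-32.5 dB

Stage 1: 34 dB above -43 dB, reduced 4:1 to 8.5 dB above → -34.5 dB; +2 dB make-up → -32.5 dB.
Stage 2: below threshold (-32.5 ≤ -19); passes unchanged; output -32.5 dB.
Stage 3: below threshold (-32.5 ≤ -8.5); passes unchanged; output -32.5 dB.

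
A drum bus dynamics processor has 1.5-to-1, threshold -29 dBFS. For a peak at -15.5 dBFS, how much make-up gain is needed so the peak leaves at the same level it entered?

4.5 dB

Without make-up, output = threshold + overshoot/1.5 = -29 + 9 = -20 dBFS.
Gap to target: 4.5 dB.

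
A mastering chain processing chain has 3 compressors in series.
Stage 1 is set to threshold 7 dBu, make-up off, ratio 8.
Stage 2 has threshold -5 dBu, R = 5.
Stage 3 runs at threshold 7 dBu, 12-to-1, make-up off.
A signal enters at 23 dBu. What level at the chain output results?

Stage 1: overshoot 16 dB → 16/8 = 2 dB → 9 dBu.
Stage 2: overshoot 14 dB → 14/5 = 2.8 dB → -2.2 dBu.
Stage 3: -2.2 dBu ≤ 7 dBu, so stage 3 doesn't engage; output -2.2 dBu.

-2.2 dBu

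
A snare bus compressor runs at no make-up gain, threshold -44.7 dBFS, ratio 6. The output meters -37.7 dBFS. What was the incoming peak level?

That's 7 dB above the -44.7 dBFS threshold.
Undo the ratio: input overshoot = 7 × 6 = 42 dB, giving input = -2.7 dBFS.

-2.7 dBFS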